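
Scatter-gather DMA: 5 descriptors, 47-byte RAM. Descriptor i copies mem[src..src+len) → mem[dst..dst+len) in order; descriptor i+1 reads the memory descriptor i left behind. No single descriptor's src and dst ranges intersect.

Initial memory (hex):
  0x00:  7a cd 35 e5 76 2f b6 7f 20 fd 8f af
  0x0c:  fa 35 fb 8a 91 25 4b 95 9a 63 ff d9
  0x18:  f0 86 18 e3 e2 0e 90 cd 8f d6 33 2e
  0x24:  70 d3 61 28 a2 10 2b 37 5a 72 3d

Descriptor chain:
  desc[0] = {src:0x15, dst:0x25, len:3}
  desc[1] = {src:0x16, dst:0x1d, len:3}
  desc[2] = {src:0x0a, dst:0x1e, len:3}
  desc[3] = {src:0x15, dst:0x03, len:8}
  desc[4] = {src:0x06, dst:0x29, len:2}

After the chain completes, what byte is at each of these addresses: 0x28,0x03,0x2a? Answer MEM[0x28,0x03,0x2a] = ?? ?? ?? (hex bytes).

MEM[0x28,0x03,0x2a] = a2 63 86

  after D0: wrote 3B at 0x25 = 63ffd9
  after D1: wrote 3B at 0x1d = ffd9f0
  after D2: wrote 3B at 0x1e = 8faffa
  after D3: wrote 8B at 0x03 = 63ffd9f08618e3e2
  after D4: wrote 2B at 0x29 = f086
query mem[0x28]=0xa2, mem[0x03]=0x63, mem[0x2a]=0x86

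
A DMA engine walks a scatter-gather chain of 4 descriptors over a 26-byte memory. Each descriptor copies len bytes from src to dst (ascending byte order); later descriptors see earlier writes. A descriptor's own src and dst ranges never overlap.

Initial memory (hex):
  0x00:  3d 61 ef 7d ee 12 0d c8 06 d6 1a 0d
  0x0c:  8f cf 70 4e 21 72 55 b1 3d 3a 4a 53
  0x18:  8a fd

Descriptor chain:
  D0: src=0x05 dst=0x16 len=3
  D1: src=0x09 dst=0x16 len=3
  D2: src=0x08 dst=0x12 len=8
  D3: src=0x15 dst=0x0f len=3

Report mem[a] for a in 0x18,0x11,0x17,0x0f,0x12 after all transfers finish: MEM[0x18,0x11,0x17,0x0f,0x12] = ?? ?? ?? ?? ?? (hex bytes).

MEM[0x18,0x11,0x17,0x0f,0x12] = 70 cf cf 0d 06

#0 dst[0x16+3] := {0x12,0x0d,0xc8}
#1 dst[0x16+3] := {0xd6,0x1a,0x0d}
#2 dst[0x12+8] := {0x06,0xd6,0x1a,0x0d,0x8f,0xcf,0x70,0x4e}
#3 dst[0x0f+3] := {0x0d,0x8f,0xcf}
query mem[0x18]=0x70, mem[0x11]=0xcf, mem[0x17]=0xcf, mem[0x0f]=0x0d, mem[0x12]=0x06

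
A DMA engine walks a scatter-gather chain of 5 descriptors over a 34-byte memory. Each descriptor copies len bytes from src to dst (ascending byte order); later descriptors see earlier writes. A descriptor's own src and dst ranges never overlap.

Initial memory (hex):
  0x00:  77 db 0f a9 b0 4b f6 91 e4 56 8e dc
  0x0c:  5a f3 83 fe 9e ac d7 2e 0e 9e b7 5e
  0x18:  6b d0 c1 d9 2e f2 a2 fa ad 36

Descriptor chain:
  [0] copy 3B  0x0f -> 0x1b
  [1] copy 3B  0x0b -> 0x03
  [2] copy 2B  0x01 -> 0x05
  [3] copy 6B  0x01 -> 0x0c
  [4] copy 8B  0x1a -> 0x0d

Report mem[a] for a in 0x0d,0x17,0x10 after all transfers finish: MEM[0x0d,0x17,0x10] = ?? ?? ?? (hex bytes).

MEM[0x0d,0x17,0x10] = c1 5e ac

[0] 0x0f->0x1b len=3 : fe 9e ac
[1] 0x0b->0x03 len=3 : dc 5a f3
[2] 0x01->0x05 len=2 : db 0f
[3] 0x01->0x0c len=6 : db 0f dc 5a db 0f
[4] 0x1a->0x0d len=8 : c1 fe 9e ac a2 fa ad 36
query mem[0x0d]=0xc1, mem[0x17]=0x5e, mem[0x10]=0xac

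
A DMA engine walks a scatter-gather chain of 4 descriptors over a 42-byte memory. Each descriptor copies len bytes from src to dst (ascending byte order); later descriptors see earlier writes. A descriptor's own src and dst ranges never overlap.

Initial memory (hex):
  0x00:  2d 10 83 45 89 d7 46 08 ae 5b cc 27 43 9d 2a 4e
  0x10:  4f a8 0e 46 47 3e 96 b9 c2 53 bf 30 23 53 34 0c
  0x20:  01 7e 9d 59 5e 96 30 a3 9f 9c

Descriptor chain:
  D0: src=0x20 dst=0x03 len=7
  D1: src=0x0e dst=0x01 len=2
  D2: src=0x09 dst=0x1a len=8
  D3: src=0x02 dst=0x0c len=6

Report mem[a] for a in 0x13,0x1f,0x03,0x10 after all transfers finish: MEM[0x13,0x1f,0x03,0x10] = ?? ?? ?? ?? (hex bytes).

[0] 0x20->0x03 len=7 : 01 7e 9d 59 5e 96 30
[1] 0x0e->0x01 len=2 : 2a 4e
[2] 0x09->0x1a len=8 : 30 cc 27 43 9d 2a 4e 4f
[3] 0x02->0x0c len=6 : 4e 01 7e 9d 59 5e
query mem[0x13]=0x46, mem[0x1f]=0x2a, mem[0x03]=0x01, mem[0x10]=0x59

MEM[0x13,0x1f,0x03,0x10] = 46 2a 01 59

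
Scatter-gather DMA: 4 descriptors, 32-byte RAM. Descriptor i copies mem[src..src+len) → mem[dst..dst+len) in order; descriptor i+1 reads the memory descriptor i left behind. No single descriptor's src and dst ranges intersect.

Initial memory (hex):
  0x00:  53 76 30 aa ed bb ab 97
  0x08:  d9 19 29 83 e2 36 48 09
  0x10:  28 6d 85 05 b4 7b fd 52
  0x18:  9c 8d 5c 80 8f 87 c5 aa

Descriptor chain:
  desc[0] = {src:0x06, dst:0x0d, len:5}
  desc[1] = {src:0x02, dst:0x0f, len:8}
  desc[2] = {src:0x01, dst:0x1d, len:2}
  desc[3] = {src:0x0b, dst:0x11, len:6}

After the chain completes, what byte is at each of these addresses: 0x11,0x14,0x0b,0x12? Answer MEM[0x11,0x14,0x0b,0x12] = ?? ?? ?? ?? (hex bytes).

MEM[0x11,0x14,0x0b,0x12] = 83 97 83 e2

  after D0: wrote 5B at 0x0d = ab97d91929
  after D1: wrote 8B at 0x0f = 30aaedbbab97d919
  after D2: wrote 2B at 0x1d = 7630
  after D3: wrote 6B at 0x11 = 83e2ab9730aa
query mem[0x11]=0x83, mem[0x14]=0x97, mem[0x0b]=0x83, mem[0x12]=0xe2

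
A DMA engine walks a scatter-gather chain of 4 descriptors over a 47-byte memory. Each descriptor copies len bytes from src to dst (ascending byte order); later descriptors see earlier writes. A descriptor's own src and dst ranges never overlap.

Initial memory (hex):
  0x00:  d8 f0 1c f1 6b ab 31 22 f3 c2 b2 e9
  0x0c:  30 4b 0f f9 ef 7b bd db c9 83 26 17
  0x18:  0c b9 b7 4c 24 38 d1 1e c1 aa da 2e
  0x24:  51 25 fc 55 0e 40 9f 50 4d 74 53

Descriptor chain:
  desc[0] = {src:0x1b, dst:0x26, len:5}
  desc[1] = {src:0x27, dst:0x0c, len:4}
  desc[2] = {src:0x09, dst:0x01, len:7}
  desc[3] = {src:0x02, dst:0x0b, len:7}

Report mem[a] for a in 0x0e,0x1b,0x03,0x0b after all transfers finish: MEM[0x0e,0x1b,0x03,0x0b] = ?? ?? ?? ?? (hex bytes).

D0: mem[0x26..0x2a] <- [4c 24 38 d1 1e]
D1: mem[0x0c..0x0f] <- [24 38 d1 1e]
D2: mem[0x01..0x07] <- [c2 b2 e9 24 38 d1 1e]
D3: mem[0x0b..0x11] <- [b2 e9 24 38 d1 1e f3]
query mem[0x0e]=0x38, mem[0x1b]=0x4c, mem[0x03]=0xe9, mem[0x0b]=0xb2

MEM[0x0e,0x1b,0x03,0x0b] = 38 4c e9 b2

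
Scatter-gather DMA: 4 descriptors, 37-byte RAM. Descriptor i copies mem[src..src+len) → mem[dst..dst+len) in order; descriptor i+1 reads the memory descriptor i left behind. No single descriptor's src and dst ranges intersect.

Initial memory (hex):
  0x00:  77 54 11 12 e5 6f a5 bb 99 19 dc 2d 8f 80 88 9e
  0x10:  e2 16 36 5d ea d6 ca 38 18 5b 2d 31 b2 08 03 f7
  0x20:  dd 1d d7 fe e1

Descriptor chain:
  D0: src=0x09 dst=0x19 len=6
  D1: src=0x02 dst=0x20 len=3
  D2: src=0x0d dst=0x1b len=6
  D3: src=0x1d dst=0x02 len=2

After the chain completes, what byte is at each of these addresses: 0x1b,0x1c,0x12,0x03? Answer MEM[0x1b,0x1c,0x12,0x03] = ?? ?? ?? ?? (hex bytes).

MEM[0x1b,0x1c,0x12,0x03] = 80 88 36 e2

  after D0: wrote 6B at 0x19 = 19dc2d8f8088
  after D1: wrote 3B at 0x20 = 1112e5
  after D2: wrote 6B at 0x1b = 80889ee21636
  after D3: wrote 2B at 0x02 = 9ee2
query mem[0x1b]=0x80, mem[0x1c]=0x88, mem[0x12]=0x36, mem[0x03]=0xe2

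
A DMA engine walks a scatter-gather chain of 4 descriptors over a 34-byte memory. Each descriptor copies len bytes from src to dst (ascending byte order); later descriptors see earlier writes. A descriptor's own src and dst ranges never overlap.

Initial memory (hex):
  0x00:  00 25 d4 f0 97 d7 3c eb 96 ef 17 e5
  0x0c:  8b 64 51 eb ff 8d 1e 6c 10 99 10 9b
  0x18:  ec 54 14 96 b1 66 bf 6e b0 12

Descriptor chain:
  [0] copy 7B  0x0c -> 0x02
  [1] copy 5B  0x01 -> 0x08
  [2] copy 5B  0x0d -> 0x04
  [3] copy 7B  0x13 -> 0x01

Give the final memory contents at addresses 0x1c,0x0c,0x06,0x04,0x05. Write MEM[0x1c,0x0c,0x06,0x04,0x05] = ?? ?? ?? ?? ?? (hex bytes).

[0] 0x0c->0x02 len=7 : 8b 64 51 eb ff 8d 1e
[1] 0x01->0x08 len=5 : 25 8b 64 51 eb
[2] 0x0d->0x04 len=5 : 64 51 eb ff 8d
[3] 0x13->0x01 len=7 : 6c 10 99 10 9b ec 54
query mem[0x1c]=0xb1, mem[0x0c]=0xeb, mem[0x06]=0xec, mem[0x04]=0x10, mem[0x05]=0x9b

MEM[0x1c,0x0c,0x06,0x04,0x05] = b1 eb ec 10 9b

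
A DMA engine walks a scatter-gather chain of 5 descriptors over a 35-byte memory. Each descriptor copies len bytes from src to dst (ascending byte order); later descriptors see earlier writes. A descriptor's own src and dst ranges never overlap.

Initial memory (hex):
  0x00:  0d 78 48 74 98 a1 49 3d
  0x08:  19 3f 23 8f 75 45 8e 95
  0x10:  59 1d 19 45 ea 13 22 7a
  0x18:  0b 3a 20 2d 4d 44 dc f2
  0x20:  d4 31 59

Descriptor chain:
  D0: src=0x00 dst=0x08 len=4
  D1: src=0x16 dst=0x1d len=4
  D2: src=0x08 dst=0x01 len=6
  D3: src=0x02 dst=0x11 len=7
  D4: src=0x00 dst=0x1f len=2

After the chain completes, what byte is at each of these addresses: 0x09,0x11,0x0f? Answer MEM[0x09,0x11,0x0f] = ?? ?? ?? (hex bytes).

MEM[0x09,0x11,0x0f] = 78 78 95

D0: mem[0x08..0x0b] <- [0d 78 48 74]
D1: mem[0x1d..0x20] <- [22 7a 0b 3a]
D2: mem[0x01..0x06] <- [0d 78 48 74 75 45]
D3: mem[0x11..0x17] <- [78 48 74 75 45 3d 0d]
D4: mem[0x1f..0x20] <- [0d 0d]
query mem[0x09]=0x78, mem[0x11]=0x78, mem[0x0f]=0x95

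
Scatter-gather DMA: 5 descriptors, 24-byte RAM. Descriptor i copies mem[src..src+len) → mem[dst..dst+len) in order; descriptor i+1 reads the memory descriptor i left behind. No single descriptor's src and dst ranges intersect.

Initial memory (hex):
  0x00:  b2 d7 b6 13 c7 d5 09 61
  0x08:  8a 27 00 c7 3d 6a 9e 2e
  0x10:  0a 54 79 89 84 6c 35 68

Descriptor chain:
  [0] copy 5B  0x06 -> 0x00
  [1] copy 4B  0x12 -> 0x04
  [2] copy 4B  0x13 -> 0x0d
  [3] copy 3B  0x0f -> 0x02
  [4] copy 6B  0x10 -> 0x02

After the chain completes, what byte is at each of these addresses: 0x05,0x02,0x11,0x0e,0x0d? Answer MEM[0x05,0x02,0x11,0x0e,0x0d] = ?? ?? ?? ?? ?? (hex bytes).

MEM[0x05,0x02,0x11,0x0e,0x0d] = 89 35 54 84 89

D0: mem[0x00..0x04] <- [09 61 8a 27 00]
D1: mem[0x04..0x07] <- [79 89 84 6c]
D2: mem[0x0d..0x10] <- [89 84 6c 35]
D3: mem[0x02..0x04] <- [6c 35 54]
D4: mem[0x02..0x07] <- [35 54 79 89 84 6c]
query mem[0x05]=0x89, mem[0x02]=0x35, mem[0x11]=0x54, mem[0x0e]=0x84, mem[0x0d]=0x89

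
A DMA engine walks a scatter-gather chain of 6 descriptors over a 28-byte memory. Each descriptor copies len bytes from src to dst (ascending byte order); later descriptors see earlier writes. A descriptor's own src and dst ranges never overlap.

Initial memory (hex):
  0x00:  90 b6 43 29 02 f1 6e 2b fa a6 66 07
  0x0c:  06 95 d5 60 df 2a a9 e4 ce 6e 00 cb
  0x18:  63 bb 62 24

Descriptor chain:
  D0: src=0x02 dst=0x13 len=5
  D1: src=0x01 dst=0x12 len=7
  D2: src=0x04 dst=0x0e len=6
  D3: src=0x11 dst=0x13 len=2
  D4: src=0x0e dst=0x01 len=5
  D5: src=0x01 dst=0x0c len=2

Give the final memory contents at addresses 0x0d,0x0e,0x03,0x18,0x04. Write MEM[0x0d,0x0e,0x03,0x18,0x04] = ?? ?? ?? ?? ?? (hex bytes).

#0 dst[0x13+5] := {0x43,0x29,0x02,0xf1,0x6e}
#1 dst[0x12+7] := {0xb6,0x43,0x29,0x02,0xf1,0x6e,0x2b}
#2 dst[0x0e+6] := {0x02,0xf1,0x6e,0x2b,0xfa,0xa6}
#3 dst[0x13+2] := {0x2b,0xfa}
#4 dst[0x01+5] := {0x02,0xf1,0x6e,0x2b,0xfa}
#5 dst[0x0c+2] := {0x02,0xf1}
query mem[0x0d]=0xf1, mem[0x0e]=0x02, mem[0x03]=0x6e, mem[0x18]=0x2b, mem[0x04]=0x2b

MEM[0x0d,0x0e,0x03,0x18,0x04] = f1 02 6e 2b 2b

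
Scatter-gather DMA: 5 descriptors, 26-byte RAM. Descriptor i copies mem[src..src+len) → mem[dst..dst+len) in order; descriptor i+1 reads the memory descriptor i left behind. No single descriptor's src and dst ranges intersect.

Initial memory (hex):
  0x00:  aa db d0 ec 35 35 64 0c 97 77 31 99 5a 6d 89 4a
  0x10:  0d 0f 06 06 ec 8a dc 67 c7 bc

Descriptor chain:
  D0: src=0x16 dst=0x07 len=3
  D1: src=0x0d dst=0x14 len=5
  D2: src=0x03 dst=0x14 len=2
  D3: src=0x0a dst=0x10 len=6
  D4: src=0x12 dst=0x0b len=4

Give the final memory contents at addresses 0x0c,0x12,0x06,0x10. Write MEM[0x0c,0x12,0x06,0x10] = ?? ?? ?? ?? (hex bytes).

#0 dst[0x07+3] := {0xdc,0x67,0xc7}
#1 dst[0x14+5] := {0x6d,0x89,0x4a,0x0d,0x0f}
#2 dst[0x14+2] := {0xec,0x35}
#3 dst[0x10+6] := {0x31,0x99,0x5a,0x6d,0x89,0x4a}
#4 dst[0x0b+4] := {0x5a,0x6d,0x89,0x4a}
query mem[0x0c]=0x6d, mem[0x12]=0x5a, mem[0x06]=0x64, mem[0x10]=0x31

MEM[0x0c,0x12,0x06,0x10] = 6d 5a 64 31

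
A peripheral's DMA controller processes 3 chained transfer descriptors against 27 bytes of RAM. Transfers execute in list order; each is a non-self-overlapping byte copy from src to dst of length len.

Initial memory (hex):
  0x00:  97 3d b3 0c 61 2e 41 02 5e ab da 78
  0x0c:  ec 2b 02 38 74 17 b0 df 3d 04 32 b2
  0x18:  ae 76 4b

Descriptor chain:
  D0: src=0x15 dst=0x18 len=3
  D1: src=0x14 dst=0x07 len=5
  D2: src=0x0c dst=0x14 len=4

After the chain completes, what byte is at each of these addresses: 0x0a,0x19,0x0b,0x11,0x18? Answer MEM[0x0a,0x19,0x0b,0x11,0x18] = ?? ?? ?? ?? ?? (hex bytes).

MEM[0x0a,0x19,0x0b,0x11,0x18] = b2 32 04 17 04

D0: mem[0x18..0x1a] <- [04 32 b2]
D1: mem[0x07..0x0b] <- [3d 04 32 b2 04]
D2: mem[0x14..0x17] <- [ec 2b 02 38]
query mem[0x0a]=0xb2, mem[0x19]=0x32, mem[0x0b]=0x04, mem[0x11]=0x17, mem[0x18]=0x04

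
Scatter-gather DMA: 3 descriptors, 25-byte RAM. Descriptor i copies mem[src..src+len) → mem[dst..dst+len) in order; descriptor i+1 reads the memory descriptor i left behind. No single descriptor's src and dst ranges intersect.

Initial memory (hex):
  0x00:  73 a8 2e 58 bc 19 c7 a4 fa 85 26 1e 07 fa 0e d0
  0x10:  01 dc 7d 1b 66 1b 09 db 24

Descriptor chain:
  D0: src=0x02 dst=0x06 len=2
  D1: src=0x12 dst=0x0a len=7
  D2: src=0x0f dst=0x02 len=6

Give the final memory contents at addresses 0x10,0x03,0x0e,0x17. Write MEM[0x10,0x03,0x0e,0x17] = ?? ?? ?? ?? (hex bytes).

D0: mem[0x06..0x07] <- [2e 58]
D1: mem[0x0a..0x10] <- [7d 1b 66 1b 09 db 24]
D2: mem[0x02..0x07] <- [db 24 dc 7d 1b 66]
query mem[0x10]=0x24, mem[0x03]=0x24, mem[0x0e]=0x09, mem[0x17]=0xdb

MEM[0x10,0x03,0x0e,0x17] = 24 24 09 db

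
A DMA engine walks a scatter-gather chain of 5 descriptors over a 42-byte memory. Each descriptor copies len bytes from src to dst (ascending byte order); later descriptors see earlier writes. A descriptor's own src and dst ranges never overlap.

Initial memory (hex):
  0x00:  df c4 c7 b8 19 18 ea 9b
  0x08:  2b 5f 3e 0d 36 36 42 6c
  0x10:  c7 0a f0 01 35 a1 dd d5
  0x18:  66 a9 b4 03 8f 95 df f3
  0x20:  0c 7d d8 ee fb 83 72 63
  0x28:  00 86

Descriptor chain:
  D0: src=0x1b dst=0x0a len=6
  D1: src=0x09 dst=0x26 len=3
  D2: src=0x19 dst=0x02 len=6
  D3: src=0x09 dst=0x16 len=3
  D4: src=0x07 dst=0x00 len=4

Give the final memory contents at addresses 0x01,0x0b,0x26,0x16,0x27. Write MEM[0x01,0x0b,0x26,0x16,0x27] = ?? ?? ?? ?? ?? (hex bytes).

[0] 0x1b->0x0a len=6 : 03 8f 95 df f3 0c
[1] 0x09->0x26 len=3 : 5f 03 8f
[2] 0x19->0x02 len=6 : a9 b4 03 8f 95 df
[3] 0x09->0x16 len=3 : 5f 03 8f
[4] 0x07->0x00 len=4 : df 2b 5f 03
query mem[0x01]=0x2b, mem[0x0b]=0x8f, mem[0x26]=0x5f, mem[0x16]=0x5f, mem[0x27]=0x03

MEM[0x01,0x0b,0x26,0x16,0x27] = 2b 8f 5f 5f 03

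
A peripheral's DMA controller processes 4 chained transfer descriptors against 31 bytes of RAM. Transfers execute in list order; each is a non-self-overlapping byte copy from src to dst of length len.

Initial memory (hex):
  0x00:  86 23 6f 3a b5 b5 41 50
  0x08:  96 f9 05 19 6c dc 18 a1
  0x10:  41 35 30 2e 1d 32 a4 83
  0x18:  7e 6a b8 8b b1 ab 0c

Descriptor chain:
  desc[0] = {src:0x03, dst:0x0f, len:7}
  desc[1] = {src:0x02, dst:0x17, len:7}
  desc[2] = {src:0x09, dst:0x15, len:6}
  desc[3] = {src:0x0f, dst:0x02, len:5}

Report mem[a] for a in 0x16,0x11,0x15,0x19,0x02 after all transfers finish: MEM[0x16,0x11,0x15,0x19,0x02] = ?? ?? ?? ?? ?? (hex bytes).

MEM[0x16,0x11,0x15,0x19,0x02] = 05 b5 f9 dc 3a

D0: mem[0x0f..0x15] <- [3a b5 b5 41 50 96 f9]
D1: mem[0x17..0x1d] <- [6f 3a b5 b5 41 50 96]
D2: mem[0x15..0x1a] <- [f9 05 19 6c dc 18]
D3: mem[0x02..0x06] <- [3a b5 b5 41 50]
query mem[0x16]=0x05, mem[0x11]=0xb5, mem[0x15]=0xf9, mem[0x19]=0xdc, mem[0x02]=0x3a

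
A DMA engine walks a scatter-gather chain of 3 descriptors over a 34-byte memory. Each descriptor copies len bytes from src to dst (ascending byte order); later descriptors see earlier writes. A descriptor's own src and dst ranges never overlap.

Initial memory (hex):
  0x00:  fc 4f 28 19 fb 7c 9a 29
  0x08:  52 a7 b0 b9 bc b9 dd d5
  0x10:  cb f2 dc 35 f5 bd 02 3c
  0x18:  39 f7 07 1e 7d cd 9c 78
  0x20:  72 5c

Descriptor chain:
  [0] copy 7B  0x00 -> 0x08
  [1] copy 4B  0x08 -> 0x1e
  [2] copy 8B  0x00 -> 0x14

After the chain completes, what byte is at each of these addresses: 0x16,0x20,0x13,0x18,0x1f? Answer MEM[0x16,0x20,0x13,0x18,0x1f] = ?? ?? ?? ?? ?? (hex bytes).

MEM[0x16,0x20,0x13,0x18,0x1f] = 28 28 35 fb 4f

  after D0: wrote 7B at 0x08 = fc4f2819fb7c9a
  after D1: wrote 4B at 0x1e = fc4f2819
  after D2: wrote 8B at 0x14 = fc4f2819fb7c9a29
query mem[0x16]=0x28, mem[0x20]=0x28, mem[0x13]=0x35, mem[0x18]=0xfb, mem[0x1f]=0x4f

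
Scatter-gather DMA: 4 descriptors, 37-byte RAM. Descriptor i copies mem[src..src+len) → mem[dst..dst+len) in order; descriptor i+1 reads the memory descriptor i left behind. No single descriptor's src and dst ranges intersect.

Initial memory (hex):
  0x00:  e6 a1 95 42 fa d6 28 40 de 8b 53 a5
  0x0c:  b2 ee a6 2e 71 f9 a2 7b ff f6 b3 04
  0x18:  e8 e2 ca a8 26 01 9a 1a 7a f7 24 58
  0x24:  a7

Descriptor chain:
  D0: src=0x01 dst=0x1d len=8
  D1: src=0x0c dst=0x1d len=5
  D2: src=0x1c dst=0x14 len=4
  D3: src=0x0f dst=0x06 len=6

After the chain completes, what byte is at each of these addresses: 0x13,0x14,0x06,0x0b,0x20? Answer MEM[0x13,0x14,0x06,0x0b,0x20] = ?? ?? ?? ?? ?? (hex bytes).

  after D0: wrote 8B at 0x1d = a19542fad62840de
  after D1: wrote 5B at 0x1d = b2eea62e71
  after D2: wrote 4B at 0x14 = 26b2eea6
  after D3: wrote 6B at 0x06 = 2e71f9a27b26
query mem[0x13]=0x7b, mem[0x14]=0x26, mem[0x06]=0x2e, mem[0x0b]=0x26, mem[0x20]=0x2e

MEM[0x13,0x14,0x06,0x0b,0x20] = 7b 26 2e 26 2e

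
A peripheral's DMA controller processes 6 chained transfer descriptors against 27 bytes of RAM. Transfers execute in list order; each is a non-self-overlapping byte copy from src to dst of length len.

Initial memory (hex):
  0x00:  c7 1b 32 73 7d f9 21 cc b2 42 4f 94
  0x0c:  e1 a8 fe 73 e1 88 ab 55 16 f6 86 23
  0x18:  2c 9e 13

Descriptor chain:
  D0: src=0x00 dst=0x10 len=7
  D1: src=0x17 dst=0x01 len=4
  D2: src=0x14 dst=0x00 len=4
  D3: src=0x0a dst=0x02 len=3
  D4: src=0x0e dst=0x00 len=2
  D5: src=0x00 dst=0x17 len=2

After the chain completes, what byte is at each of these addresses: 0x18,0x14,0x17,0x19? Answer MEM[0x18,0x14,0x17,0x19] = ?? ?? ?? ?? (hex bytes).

[0] 0x00->0x10 len=7 : c7 1b 32 73 7d f9 21
[1] 0x17->0x01 len=4 : 23 2c 9e 13
[2] 0x14->0x00 len=4 : 7d f9 21 23
[3] 0x0a->0x02 len=3 : 4f 94 e1
[4] 0x0e->0x00 len=2 : fe 73
[5] 0x00->0x17 len=2 : fe 73
query mem[0x18]=0x73, mem[0x14]=0x7d, mem[0x17]=0xfe, mem[0x19]=0x9e

MEM[0x18,0x14,0x17,0x19] = 73 7d fe 9e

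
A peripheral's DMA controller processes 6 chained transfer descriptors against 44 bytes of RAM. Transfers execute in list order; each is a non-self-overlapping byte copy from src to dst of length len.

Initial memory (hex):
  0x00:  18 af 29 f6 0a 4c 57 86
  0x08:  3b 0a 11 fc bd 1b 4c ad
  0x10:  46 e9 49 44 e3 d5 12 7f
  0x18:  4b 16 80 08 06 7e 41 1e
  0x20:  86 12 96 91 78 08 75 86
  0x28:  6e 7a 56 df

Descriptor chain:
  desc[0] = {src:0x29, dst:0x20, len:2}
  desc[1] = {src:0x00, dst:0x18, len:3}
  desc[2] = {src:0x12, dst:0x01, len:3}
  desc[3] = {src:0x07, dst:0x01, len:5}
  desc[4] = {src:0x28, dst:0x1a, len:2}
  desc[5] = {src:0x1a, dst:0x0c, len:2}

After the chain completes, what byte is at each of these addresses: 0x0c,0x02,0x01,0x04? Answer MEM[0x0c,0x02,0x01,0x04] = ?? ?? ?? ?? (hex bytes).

MEM[0x0c,0x02,0x01,0x04] = 6e 3b 86 11

[0] 0x29->0x20 len=2 : 7a 56
[1] 0x00->0x18 len=3 : 18 af 29
[2] 0x12->0x01 len=3 : 49 44 e3
[3] 0x07->0x01 len=5 : 86 3b 0a 11 fc
[4] 0x28->0x1a len=2 : 6e 7a
[5] 0x1a->0x0c len=2 : 6e 7a
query mem[0x0c]=0x6e, mem[0x02]=0x3b, mem[0x01]=0x86, mem[0x04]=0x11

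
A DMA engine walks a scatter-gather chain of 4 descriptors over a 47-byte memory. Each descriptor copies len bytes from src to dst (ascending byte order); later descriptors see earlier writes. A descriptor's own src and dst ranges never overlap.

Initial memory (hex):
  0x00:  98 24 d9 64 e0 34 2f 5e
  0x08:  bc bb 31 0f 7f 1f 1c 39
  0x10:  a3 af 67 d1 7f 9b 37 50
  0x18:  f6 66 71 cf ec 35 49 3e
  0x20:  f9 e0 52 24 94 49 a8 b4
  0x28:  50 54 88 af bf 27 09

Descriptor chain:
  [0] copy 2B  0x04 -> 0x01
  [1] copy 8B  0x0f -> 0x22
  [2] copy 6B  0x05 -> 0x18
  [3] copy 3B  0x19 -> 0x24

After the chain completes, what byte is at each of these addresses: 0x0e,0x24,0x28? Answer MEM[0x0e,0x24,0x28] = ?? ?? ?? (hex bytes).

D0: mem[0x01..0x02] <- [e0 34]
D1: mem[0x22..0x29] <- [39 a3 af 67 d1 7f 9b 37]
D2: mem[0x18..0x1d] <- [34 2f 5e bc bb 31]
D3: mem[0x24..0x26] <- [2f 5e bc]
query mem[0x0e]=0x1c, mem[0x24]=0x2f, mem[0x28]=0x9b

MEM[0x0e,0x24,0x28] = 1c 2f 9b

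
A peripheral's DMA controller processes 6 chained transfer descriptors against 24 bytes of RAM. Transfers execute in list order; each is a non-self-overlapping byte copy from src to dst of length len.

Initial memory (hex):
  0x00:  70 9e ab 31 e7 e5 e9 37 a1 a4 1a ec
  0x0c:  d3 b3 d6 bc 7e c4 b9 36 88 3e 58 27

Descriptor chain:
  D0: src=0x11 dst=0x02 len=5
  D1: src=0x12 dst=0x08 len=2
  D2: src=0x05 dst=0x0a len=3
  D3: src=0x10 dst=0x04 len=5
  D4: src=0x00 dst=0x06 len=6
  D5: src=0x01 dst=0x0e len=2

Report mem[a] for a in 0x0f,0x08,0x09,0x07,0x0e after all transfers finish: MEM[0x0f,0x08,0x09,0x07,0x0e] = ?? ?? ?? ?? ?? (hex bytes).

D0: mem[0x02..0x06] <- [c4 b9 36 88 3e]
D1: mem[0x08..0x09] <- [b9 36]
D2: mem[0x0a..0x0c] <- [88 3e 37]
D3: mem[0x04..0x08] <- [7e c4 b9 36 88]
D4: mem[0x06..0x0b] <- [70 9e c4 b9 7e c4]
D5: mem[0x0e..0x0f] <- [9e c4]
query mem[0x0f]=0xc4, mem[0x08]=0xc4, mem[0x09]=0xb9, mem[0x07]=0x9e, mem[0x0e]=0x9e

MEM[0x0f,0x08,0x09,0x07,0x0e] = c4 c4 b9 9e 9e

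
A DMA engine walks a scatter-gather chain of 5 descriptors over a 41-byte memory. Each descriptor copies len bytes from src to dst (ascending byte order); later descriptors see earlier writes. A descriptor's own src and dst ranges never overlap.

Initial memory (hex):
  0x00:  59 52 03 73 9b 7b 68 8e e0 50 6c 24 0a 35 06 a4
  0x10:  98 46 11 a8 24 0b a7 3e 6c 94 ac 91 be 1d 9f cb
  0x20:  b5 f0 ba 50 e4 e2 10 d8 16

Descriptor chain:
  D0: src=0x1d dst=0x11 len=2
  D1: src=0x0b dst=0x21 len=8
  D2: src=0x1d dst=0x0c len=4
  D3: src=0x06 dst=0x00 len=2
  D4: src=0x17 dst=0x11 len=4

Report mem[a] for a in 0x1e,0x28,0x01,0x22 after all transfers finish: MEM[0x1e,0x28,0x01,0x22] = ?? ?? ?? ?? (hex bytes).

[0] 0x1d->0x11 len=2 : 1d 9f
[1] 0x0b->0x21 len=8 : 24 0a 35 06 a4 98 1d 9f
[2] 0x1d->0x0c len=4 : 1d 9f cb b5
[3] 0x06->0x00 len=2 : 68 8e
[4] 0x17->0x11 len=4 : 3e 6c 94 ac
query mem[0x1e]=0x9f, mem[0x28]=0x9f, mem[0x01]=0x8e, mem[0x22]=0x0a

MEM[0x1e,0x28,0x01,0x22] = 9f 9f 8e 0a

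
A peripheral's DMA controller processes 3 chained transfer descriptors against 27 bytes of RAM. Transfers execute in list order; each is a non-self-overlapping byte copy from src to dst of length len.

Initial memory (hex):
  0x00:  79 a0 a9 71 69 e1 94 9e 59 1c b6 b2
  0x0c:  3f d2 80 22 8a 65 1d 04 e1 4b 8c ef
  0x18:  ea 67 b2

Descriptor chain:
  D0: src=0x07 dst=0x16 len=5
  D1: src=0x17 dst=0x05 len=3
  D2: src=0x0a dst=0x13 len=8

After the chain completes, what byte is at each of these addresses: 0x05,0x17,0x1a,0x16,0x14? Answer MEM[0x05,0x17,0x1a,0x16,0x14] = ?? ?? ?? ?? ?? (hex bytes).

[0] 0x07->0x16 len=5 : 9e 59 1c b6 b2
[1] 0x17->0x05 len=3 : 59 1c b6
[2] 0x0a->0x13 len=8 : b6 b2 3f d2 80 22 8a 65
query mem[0x05]=0x59, mem[0x17]=0x80, mem[0x1a]=0x65, mem[0x16]=0xd2, mem[0x14]=0xb2

MEM[0x05,0x17,0x1a,0x16,0x14] = 59 80 65 d2 b2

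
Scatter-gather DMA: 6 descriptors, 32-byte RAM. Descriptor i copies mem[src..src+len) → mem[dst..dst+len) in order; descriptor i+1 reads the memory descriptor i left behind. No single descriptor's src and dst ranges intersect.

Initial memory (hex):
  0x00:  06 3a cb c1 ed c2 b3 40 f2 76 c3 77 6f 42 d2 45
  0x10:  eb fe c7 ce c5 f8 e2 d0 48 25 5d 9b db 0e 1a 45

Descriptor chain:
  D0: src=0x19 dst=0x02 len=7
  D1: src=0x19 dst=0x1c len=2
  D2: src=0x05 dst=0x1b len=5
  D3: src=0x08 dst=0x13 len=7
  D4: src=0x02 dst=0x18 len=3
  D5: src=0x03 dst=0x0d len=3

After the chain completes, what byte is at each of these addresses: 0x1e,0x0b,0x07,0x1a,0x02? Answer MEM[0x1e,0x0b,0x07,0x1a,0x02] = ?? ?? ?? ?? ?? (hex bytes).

MEM[0x1e,0x0b,0x07,0x1a,0x02] = 45 77 1a 9b 25

[0] 0x19->0x02 len=7 : 25 5d 9b db 0e 1a 45
[1] 0x19->0x1c len=2 : 25 5d
[2] 0x05->0x1b len=5 : db 0e 1a 45 76
[3] 0x08->0x13 len=7 : 45 76 c3 77 6f 42 d2
[4] 0x02->0x18 len=3 : 25 5d 9b
[5] 0x03->0x0d len=3 : 5d 9b db
query mem[0x1e]=0x45, mem[0x0b]=0x77, mem[0x07]=0x1a, mem[0x1a]=0x9b, mem[0x02]=0x25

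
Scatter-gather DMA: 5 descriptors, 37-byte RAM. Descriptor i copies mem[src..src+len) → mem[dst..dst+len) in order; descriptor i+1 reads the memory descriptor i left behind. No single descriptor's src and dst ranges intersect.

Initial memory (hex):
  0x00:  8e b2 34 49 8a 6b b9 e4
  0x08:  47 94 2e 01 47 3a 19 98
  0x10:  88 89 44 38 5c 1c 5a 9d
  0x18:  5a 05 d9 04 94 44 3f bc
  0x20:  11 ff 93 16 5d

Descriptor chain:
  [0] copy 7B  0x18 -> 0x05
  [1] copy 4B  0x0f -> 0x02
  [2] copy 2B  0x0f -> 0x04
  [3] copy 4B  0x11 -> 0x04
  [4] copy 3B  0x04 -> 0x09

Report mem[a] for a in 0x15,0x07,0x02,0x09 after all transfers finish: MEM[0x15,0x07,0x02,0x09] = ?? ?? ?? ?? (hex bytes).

MEM[0x15,0x07,0x02,0x09] = 1c 5c 98 89

[0] 0x18->0x05 len=7 : 5a 05 d9 04 94 44 3f
[1] 0x0f->0x02 len=4 : 98 88 89 44
[2] 0x0f->0x04 len=2 : 98 88
[3] 0x11->0x04 len=4 : 89 44 38 5c
[4] 0x04->0x09 len=3 : 89 44 38
query mem[0x15]=0x1c, mem[0x07]=0x5c, mem[0x02]=0x98, mem[0x09]=0x89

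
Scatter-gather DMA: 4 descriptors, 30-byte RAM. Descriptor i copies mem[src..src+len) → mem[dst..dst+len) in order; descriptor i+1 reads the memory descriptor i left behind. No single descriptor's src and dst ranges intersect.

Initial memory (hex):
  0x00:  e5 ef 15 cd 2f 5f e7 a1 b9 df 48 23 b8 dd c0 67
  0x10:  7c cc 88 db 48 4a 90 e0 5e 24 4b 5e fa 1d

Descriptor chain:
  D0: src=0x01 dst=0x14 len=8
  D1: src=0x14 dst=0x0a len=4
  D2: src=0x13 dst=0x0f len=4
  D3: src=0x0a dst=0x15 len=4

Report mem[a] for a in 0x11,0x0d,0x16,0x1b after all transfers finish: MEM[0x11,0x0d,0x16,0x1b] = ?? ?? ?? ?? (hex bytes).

D0: mem[0x14..0x1b] <- [ef 15 cd 2f 5f e7 a1 b9]
D1: mem[0x0a..0x0d] <- [ef 15 cd 2f]
D2: mem[0x0f..0x12] <- [db ef 15 cd]
D3: mem[0x15..0x18] <- [ef 15 cd 2f]
query mem[0x11]=0x15, mem[0x0d]=0x2f, mem[0x16]=0x15, mem[0x1b]=0xb9

MEM[0x11,0x0d,0x16,0x1b] = 15 2f 15 b9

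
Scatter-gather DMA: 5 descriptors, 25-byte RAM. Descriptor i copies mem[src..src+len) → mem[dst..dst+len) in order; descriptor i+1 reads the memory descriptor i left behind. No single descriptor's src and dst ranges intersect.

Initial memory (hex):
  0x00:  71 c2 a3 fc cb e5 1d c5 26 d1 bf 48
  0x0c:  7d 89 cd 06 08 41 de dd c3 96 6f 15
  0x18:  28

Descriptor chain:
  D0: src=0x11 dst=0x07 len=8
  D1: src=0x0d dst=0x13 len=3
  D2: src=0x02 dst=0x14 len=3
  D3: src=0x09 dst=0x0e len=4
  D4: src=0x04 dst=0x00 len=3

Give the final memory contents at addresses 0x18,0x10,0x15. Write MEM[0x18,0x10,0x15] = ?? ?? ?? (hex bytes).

  after D0: wrote 8B at 0x07 = 41deddc3966f1528
  after D1: wrote 3B at 0x13 = 152806
  after D2: wrote 3B at 0x14 = a3fccb
  after D3: wrote 4B at 0x0e = ddc3966f
  after D4: wrote 3B at 0x00 = cbe51d
query mem[0x18]=0x28, mem[0x10]=0x96, mem[0x15]=0xfc

MEM[0x18,0x10,0x15] = 28 96 fc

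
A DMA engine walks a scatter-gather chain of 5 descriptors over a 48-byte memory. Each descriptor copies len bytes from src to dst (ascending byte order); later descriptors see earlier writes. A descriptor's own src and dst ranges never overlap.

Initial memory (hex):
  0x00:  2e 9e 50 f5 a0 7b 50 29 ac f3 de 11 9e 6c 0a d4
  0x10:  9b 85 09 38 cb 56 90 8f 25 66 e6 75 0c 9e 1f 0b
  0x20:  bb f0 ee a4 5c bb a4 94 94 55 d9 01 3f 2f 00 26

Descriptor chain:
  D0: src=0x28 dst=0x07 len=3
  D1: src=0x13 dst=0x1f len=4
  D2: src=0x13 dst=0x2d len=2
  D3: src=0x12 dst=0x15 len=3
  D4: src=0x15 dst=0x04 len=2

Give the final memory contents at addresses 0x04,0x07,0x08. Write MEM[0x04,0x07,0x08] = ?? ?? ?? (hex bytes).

MEM[0x04,0x07,0x08] = 09 94 55

  after D0: wrote 3B at 0x07 = 9455d9
  after D1: wrote 4B at 0x1f = 38cb5690
  after D2: wrote 2B at 0x2d = 38cb
  after D3: wrote 3B at 0x15 = 0938cb
  after D4: wrote 2B at 0x04 = 0938
query mem[0x04]=0x09, mem[0x07]=0x94, mem[0x08]=0x55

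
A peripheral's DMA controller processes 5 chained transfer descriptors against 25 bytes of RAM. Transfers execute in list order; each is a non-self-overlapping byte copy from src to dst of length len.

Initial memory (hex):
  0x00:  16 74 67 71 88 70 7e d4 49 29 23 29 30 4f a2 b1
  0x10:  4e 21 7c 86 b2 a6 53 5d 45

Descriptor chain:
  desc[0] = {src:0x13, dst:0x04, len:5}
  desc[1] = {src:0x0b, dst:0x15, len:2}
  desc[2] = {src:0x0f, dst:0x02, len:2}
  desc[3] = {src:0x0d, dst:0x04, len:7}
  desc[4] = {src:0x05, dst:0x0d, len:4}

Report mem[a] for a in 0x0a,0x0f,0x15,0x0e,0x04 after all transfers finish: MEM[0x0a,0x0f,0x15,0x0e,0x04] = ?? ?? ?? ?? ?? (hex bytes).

[0] 0x13->0x04 len=5 : 86 b2 a6 53 5d
[1] 0x0b->0x15 len=2 : 29 30
[2] 0x0f->0x02 len=2 : b1 4e
[3] 0x0d->0x04 len=7 : 4f a2 b1 4e 21 7c 86
[4] 0x05->0x0d len=4 : a2 b1 4e 21
query mem[0x0a]=0x86, mem[0x0f]=0x4e, mem[0x15]=0x29, mem[0x0e]=0xb1, mem[0x04]=0x4f

MEM[0x0a,0x0f,0x15,0x0e,0x04] = 86 4e 29 b1 4f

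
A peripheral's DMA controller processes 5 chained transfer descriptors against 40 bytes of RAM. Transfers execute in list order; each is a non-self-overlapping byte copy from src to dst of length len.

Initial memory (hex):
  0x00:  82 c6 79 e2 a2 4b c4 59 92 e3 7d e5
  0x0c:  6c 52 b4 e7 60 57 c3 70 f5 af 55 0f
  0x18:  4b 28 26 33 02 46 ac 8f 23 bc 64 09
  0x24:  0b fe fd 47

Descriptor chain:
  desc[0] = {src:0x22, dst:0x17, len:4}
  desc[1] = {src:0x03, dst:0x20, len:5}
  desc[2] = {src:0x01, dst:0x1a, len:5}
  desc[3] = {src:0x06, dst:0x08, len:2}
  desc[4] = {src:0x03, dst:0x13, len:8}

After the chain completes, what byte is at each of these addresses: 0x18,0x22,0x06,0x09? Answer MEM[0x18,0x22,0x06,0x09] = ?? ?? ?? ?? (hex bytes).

MEM[0x18,0x22,0x06,0x09] = c4 4b c4 59

[0] 0x22->0x17 len=4 : 64 09 0b fe
[1] 0x03->0x20 len=5 : e2 a2 4b c4 59
[2] 0x01->0x1a len=5 : c6 79 e2 a2 4b
[3] 0x06->0x08 len=2 : c4 59
[4] 0x03->0x13 len=8 : e2 a2 4b c4 59 c4 59 7d
query mem[0x18]=0xc4, mem[0x22]=0x4b, mem[0x06]=0xc4, mem[0x09]=0x59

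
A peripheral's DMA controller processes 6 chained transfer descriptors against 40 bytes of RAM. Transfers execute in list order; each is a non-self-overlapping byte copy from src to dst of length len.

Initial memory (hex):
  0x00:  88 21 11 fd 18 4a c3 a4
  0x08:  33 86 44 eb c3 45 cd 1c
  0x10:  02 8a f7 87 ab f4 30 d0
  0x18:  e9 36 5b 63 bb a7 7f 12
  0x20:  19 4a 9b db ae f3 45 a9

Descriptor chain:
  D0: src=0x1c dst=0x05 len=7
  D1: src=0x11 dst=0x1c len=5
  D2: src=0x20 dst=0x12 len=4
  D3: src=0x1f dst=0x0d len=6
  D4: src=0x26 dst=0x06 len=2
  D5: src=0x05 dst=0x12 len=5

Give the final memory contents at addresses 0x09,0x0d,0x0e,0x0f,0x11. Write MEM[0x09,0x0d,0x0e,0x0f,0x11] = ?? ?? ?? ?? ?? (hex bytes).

D0: mem[0x05..0x0b] <- [bb a7 7f 12 19 4a 9b]
D1: mem[0x1c..0x20] <- [8a f7 87 ab f4]
D2: mem[0x12..0x15] <- [f4 4a 9b db]
D3: mem[0x0d..0x12] <- [ab f4 4a 9b db ae]
D4: mem[0x06..0x07] <- [45 a9]
D5: mem[0x12..0x16] <- [bb 45 a9 12 19]
query mem[0x09]=0x19, mem[0x0d]=0xab, mem[0x0e]=0xf4, mem[0x0f]=0x4a, mem[0x11]=0xdb

MEM[0x09,0x0d,0x0e,0x0f,0x11] = 19 ab f4 4a db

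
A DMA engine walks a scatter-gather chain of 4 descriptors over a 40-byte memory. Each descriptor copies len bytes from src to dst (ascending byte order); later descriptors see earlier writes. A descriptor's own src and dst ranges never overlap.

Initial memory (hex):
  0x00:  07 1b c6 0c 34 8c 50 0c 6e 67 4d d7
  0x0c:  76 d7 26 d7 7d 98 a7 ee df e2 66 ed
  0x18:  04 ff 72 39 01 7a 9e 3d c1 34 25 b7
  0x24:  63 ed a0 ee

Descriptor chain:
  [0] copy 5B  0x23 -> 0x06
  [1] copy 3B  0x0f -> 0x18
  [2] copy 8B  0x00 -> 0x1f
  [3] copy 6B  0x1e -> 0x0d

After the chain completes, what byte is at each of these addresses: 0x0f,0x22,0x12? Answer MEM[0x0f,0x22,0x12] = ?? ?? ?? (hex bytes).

MEM[0x0f,0x22,0x12] = 1b 0c 34

#0 dst[0x06+5] := {0xb7,0x63,0xed,0xa0,0xee}
#1 dst[0x18+3] := {0xd7,0x7d,0x98}
#2 dst[0x1f+8] := {0x07,0x1b,0xc6,0x0c,0x34,0x8c,0xb7,0x63}
#3 dst[0x0d+6] := {0x9e,0x07,0x1b,0xc6,0x0c,0x34}
query mem[0x0f]=0x1b, mem[0x22]=0x0c, mem[0x12]=0x34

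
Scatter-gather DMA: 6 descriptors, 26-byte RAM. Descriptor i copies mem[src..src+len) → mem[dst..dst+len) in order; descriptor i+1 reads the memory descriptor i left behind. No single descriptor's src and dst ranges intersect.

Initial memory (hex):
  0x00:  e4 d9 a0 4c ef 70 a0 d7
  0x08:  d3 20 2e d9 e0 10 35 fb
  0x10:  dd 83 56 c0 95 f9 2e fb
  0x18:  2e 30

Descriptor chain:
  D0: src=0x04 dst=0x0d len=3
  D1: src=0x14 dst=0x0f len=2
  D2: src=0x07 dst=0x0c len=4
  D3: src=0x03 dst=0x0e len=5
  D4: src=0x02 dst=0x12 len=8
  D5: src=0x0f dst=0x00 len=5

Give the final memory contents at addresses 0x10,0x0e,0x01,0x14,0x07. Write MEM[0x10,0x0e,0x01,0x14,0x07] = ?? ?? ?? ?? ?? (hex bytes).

[0] 0x04->0x0d len=3 : ef 70 a0
[1] 0x14->0x0f len=2 : 95 f9
[2] 0x07->0x0c len=4 : d7 d3 20 2e
[3] 0x03->0x0e len=5 : 4c ef 70 a0 d7
[4] 0x02->0x12 len=8 : a0 4c ef 70 a0 d7 d3 20
[5] 0x0f->0x00 len=5 : ef 70 a0 a0 4c
query mem[0x10]=0x70, mem[0x0e]=0x4c, mem[0x01]=0x70, mem[0x14]=0xef, mem[0x07]=0xd7

MEM[0x10,0x0e,0x01,0x14,0x07] = 70 4c 70 ef d7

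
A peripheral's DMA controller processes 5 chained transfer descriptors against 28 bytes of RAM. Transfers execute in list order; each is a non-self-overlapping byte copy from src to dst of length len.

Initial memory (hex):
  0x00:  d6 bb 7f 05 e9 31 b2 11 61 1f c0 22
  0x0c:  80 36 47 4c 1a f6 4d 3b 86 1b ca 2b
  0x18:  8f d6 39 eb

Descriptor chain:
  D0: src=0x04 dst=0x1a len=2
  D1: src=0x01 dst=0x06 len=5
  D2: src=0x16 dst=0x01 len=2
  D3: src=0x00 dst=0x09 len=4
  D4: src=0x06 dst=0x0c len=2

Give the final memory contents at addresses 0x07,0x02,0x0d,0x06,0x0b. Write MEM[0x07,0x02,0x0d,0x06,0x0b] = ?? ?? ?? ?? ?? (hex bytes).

MEM[0x07,0x02,0x0d,0x06,0x0b] = 7f 2b 7f bb 2b

  after D0: wrote 2B at 0x1a = e931
  after D1: wrote 5B at 0x06 = bb7f05e931
  after D2: wrote 2B at 0x01 = ca2b
  after D3: wrote 4B at 0x09 = d6ca2b05
  after D4: wrote 2B at 0x0c = bb7f
query mem[0x07]=0x7f, mem[0x02]=0x2b, mem[0x0d]=0x7f, mem[0x06]=0xbb, mem[0x0b]=0x2b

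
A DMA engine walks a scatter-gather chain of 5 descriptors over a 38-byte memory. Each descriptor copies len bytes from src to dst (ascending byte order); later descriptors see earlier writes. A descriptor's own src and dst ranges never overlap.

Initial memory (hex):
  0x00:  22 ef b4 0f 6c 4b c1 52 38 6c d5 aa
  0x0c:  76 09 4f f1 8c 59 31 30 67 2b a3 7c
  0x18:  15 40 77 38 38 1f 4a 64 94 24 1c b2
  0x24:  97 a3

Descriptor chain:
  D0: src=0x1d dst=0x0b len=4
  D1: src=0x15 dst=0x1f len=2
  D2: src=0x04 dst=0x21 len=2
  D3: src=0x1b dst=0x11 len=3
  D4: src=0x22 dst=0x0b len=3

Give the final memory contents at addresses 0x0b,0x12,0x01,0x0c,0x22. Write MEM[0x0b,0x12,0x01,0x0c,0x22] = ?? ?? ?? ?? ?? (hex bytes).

[0] 0x1d->0x0b len=4 : 1f 4a 64 94
[1] 0x15->0x1f len=2 : 2b a3
[2] 0x04->0x21 len=2 : 6c 4b
[3] 0x1b->0x11 len=3 : 38 38 1f
[4] 0x22->0x0b len=3 : 4b b2 97
query mem[0x0b]=0x4b, mem[0x12]=0x38, mem[0x01]=0xef, mem[0x0c]=0xb2, mem[0x22]=0x4b

MEM[0x0b,0x12,0x01,0x0c,0x22] = 4b 38 ef b2 4b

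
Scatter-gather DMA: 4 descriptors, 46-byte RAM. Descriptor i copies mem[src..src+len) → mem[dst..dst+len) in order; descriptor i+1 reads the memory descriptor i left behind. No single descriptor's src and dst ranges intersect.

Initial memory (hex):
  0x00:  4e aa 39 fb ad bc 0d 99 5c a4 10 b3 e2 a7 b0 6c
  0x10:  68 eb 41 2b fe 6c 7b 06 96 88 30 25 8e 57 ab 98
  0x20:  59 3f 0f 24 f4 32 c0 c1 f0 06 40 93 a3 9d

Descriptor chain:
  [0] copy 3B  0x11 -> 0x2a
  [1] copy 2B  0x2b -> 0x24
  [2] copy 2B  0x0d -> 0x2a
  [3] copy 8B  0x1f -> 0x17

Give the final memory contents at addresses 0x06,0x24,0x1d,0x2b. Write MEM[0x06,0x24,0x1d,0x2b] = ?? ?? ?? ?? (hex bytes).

[0] 0x11->0x2a len=3 : eb 41 2b
[1] 0x2b->0x24 len=2 : 41 2b
[2] 0x0d->0x2a len=2 : a7 b0
[3] 0x1f->0x17 len=8 : 98 59 3f 0f 24 41 2b c0
query mem[0x06]=0x0d, mem[0x24]=0x41, mem[0x1d]=0x2b, mem[0x2b]=0xb0

MEM[0x06,0x24,0x1d,0x2b] = 0d 41 2b b0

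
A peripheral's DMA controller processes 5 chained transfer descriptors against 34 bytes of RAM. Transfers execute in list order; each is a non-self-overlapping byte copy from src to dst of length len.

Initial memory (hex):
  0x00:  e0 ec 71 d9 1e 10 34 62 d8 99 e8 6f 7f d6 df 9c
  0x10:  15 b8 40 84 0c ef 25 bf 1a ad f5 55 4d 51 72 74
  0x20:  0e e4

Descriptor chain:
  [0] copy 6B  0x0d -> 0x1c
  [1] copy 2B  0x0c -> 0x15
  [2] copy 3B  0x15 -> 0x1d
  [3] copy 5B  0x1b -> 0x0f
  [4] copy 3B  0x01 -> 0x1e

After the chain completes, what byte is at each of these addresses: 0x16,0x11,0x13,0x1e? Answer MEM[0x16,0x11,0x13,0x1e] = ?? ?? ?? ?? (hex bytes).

  after D0: wrote 6B at 0x1c = d6df9c15b840
  after D1: wrote 2B at 0x15 = 7fd6
  after D2: wrote 3B at 0x1d = 7fd6bf
  after D3: wrote 5B at 0x0f = 55d67fd6bf
  after D4: wrote 3B at 0x1e = ec71d9
query mem[0x16]=0xd6, mem[0x11]=0x7f, mem[0x13]=0xbf, mem[0x1e]=0xec

MEM[0x16,0x11,0x13,0x1e] = d6 7f bf ec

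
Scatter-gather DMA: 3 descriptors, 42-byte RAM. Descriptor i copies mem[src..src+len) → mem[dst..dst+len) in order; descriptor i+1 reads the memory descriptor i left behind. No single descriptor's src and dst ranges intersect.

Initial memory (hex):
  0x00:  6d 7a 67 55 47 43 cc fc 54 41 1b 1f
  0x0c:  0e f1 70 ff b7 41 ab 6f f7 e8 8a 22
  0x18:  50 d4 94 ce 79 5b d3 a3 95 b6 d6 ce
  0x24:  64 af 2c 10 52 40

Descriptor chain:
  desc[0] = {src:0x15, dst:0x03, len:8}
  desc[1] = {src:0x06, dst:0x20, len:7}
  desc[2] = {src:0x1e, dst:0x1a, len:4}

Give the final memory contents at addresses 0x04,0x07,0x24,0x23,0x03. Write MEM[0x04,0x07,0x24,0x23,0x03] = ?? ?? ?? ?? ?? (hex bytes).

D0: mem[0x03..0x0a] <- [e8 8a 22 50 d4 94 ce 79]
D1: mem[0x20..0x26] <- [50 d4 94 ce 79 1f 0e]
D2: mem[0x1a..0x1d] <- [d3 a3 50 d4]
query mem[0x04]=0x8a, mem[0x07]=0xd4, mem[0x24]=0x79, mem[0x23]=0xce, mem[0x03]=0xe8

MEM[0x04,0x07,0x24,0x23,0x03] = 8a d4 79 ce e8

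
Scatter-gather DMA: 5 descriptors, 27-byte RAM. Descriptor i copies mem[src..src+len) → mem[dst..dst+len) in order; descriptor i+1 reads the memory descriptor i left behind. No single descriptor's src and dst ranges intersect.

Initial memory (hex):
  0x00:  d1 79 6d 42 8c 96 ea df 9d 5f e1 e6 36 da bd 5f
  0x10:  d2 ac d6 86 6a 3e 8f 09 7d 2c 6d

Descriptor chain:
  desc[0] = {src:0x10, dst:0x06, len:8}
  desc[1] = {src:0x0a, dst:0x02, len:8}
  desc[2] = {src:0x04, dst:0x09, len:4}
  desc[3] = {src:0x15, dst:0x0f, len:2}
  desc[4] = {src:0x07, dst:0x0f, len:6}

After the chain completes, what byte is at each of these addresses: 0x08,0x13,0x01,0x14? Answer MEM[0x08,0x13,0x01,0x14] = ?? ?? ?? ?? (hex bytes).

MEM[0x08,0x13,0x01,0x14] = d2 bd 79 5f

#0 dst[0x06+8] := {0xd2,0xac,0xd6,0x86,0x6a,0x3e,0x8f,0x09}
#1 dst[0x02+8] := {0x6a,0x3e,0x8f,0x09,0xbd,0x5f,0xd2,0xac}
#2 dst[0x09+4] := {0x8f,0x09,0xbd,0x5f}
#3 dst[0x0f+2] := {0x3e,0x8f}
#4 dst[0x0f+6] := {0x5f,0xd2,0x8f,0x09,0xbd,0x5f}
query mem[0x08]=0xd2, mem[0x13]=0xbd, mem[0x01]=0x79, mem[0x14]=0x5f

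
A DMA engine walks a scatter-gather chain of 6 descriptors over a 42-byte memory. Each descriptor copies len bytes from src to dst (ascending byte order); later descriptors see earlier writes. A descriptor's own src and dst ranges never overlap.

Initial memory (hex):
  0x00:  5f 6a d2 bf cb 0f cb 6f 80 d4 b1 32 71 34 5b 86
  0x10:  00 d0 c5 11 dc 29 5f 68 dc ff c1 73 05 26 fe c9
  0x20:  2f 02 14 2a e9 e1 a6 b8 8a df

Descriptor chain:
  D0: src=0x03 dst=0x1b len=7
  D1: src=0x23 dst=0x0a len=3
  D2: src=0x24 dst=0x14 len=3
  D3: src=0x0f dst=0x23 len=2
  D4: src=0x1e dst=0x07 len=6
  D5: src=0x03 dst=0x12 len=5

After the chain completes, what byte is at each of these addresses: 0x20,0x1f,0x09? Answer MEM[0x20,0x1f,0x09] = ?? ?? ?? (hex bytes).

#0 dst[0x1b+7] := {0xbf,0xcb,0x0f,0xcb,0x6f,0x80,0xd4}
#1 dst[0x0a+3] := {0x2a,0xe9,0xe1}
#2 dst[0x14+3] := {0xe9,0xe1,0xa6}
#3 dst[0x23+2] := {0x86,0x00}
#4 dst[0x07+6] := {0xcb,0x6f,0x80,0xd4,0x14,0x86}
#5 dst[0x12+5] := {0xbf,0xcb,0x0f,0xcb,0xcb}
query mem[0x20]=0x80, mem[0x1f]=0x6f, mem[0x09]=0x80

MEM[0x20,0x1f,0x09] = 80 6f 80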